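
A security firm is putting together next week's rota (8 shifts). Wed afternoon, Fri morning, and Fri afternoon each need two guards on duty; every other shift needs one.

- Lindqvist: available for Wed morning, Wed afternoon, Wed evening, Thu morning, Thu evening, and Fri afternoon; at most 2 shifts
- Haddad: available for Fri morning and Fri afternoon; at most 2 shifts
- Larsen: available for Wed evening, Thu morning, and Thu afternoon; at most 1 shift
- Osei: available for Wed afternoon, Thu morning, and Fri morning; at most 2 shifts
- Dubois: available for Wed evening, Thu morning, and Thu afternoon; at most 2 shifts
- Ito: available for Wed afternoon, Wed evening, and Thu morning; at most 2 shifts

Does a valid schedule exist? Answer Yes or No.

Total capacity is 11 and 11 slots are needed, so capacity alone doesn't rule it out.
Shifts {Wed morning, Thu evening, Fri afternoon} need 4 worker-slots in total, but the guards available for any of those shifts (Lindqvist and Haddad) can supply at most 3 among them. So no valid schedule exists.

No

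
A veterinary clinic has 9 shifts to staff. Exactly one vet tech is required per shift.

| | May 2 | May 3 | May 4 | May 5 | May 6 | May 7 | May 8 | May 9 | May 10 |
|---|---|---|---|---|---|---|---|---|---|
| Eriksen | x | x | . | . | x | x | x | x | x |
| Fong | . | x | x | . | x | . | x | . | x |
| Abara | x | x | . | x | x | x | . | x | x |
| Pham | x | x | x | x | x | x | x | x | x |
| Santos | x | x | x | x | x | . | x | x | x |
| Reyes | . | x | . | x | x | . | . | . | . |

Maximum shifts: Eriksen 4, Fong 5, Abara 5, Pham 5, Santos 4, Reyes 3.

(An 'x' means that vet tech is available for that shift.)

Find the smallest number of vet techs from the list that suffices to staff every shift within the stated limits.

2

9 slots to fill and no one can take more than 5, so at least ⌈9/5⌉ = 2 vet techs are needed.
Eriksen and Pham alone can cover everything: May 2→Eriksen, May 3→Eriksen, May 4→Pham, May 5→Pham, May 6→Eriksen, May 7→Eriksen, May 8→Pham, May 9→Pham, May 10→Pham.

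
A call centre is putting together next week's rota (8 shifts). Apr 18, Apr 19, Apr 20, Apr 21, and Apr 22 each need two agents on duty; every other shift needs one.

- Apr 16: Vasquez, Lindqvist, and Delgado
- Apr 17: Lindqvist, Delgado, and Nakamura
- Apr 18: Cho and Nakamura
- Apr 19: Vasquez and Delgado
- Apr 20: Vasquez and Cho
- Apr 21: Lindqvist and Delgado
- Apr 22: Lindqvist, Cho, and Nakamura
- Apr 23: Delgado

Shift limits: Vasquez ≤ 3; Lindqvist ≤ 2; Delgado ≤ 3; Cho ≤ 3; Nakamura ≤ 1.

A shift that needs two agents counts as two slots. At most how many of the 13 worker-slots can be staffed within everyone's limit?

12

Total capacity across all agents is 3+2+3+3+1 = 12, and 13 slots are needed, so at most 12 can be filled.
An assignment achieving 12: Apr 16→Vasquez, Apr 17→Lindqvist, Apr 18→Cho+Nakamura, Apr 19→Vasquez+Delgado, Apr 20→Vasquez+Cho, Apr 21→Lindqvist+Delgado, Apr 22→Cho, Apr 23→Delgado.
Loads: Vasquez 3/3, Lindqvist 2/2, Delgado 3/3, Cho 3/3, Nakamura 1/1.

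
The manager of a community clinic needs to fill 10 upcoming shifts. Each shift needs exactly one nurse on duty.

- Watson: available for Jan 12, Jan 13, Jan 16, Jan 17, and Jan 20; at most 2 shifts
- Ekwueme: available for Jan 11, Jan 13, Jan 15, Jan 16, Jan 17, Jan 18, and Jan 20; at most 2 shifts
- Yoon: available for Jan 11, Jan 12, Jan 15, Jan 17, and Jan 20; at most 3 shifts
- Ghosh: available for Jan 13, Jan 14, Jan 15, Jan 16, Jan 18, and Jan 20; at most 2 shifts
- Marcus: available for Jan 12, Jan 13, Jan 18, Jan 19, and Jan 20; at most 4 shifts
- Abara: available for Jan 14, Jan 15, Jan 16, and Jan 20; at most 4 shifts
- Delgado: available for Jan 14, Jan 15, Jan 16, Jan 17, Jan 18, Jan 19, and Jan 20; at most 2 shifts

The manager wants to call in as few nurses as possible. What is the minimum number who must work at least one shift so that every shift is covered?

10 slots to fill and no one can take more than 4, so at least ⌈10/4⌉ = 3 nurses are needed.
Ekwueme, Marcus, and Abara alone can cover everything: Jan 11→Ekwueme, Jan 12→Marcus, Jan 13→Marcus, Jan 14→Abara, Jan 15→Abara, Jan 16→Abara, Jan 17→Ekwueme, Jan 18→Marcus, Jan 19→Marcus, Jan 20→Abara.

3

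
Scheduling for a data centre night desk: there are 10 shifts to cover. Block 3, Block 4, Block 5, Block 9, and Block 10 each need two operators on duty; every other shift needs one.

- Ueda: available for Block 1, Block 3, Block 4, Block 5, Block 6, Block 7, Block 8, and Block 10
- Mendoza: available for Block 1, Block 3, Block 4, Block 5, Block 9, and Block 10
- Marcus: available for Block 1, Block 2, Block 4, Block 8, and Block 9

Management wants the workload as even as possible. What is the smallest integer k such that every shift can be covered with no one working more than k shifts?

With 3 operators and 15 worker-slots to fill, someone must work at least ⌈15/3⌉ = 5 shifts, so k ≥ 5.
k = 5 works: Block 1→Marcus, Block 2→Marcus, Block 3→Ueda+Mendoza, Block 4→Mendoza+Marcus, Block 5→Ueda+Mendoza, Block 6→Ueda, Block 7→Ueda, Block 8→Marcus, Block 9→Mendoza+Marcus, Block 10→Ueda+Mendoza.
Loads: Ueda 5, Mendoza 5, Marcus 5 — all ≤ 5.

5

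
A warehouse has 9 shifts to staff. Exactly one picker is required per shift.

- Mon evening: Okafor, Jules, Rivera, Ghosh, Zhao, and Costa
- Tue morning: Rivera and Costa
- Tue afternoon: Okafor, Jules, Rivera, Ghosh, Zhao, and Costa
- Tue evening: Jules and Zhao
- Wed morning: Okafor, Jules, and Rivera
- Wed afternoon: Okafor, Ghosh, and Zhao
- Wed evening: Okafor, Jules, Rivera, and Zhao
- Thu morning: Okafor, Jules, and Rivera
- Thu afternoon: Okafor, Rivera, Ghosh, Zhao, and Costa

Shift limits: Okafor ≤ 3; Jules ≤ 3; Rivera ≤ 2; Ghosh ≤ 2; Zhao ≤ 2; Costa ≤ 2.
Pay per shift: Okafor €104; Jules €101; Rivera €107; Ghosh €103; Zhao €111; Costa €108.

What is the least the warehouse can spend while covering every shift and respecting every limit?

Picking the cheapest available picker for each shift independently would cost €919, but that ignores the shift limits.
An optimal schedule: Mon evening→Okafor, Tue morning→Rivera, Tue afternoon→Okafor, Tue evening→Jules, Wed morning→Jules, Wed afternoon→Ghosh, Wed evening→Okafor, Thu morning→Jules, Thu afternoon→Ghosh.
Total: 104 + 107 + 104 + 101 + 101 + 103 + 104 + 101 + 103 = €928.

€928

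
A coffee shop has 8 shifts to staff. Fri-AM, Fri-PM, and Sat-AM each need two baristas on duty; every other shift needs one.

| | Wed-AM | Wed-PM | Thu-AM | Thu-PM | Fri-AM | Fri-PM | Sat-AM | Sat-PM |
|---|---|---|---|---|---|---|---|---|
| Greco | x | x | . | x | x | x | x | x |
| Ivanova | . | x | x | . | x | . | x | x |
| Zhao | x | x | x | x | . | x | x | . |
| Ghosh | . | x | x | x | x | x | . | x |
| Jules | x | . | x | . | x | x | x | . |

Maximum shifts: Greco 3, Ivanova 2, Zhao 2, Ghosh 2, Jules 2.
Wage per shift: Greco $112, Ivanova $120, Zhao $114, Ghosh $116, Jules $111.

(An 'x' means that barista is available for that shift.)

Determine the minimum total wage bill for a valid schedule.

$1258

Picking the cheapest available barista for each shift independently would cost $1227, but that ignores the shift limits.
An optimal schedule: Wed-AM→Greco, Wed-PM→Ivanova, Thu-AM→Ivanova, Thu-PM→Greco, Fri-AM→Ghosh+Jules, Fri-PM→Zhao+Ghosh, Sat-AM→Zhao+Jules, Sat-PM→Greco.
Total: 112 + 120 + 120 + 112 + 116 + 111 + 114 + 116 + 114 + 111 + 112 = $1258.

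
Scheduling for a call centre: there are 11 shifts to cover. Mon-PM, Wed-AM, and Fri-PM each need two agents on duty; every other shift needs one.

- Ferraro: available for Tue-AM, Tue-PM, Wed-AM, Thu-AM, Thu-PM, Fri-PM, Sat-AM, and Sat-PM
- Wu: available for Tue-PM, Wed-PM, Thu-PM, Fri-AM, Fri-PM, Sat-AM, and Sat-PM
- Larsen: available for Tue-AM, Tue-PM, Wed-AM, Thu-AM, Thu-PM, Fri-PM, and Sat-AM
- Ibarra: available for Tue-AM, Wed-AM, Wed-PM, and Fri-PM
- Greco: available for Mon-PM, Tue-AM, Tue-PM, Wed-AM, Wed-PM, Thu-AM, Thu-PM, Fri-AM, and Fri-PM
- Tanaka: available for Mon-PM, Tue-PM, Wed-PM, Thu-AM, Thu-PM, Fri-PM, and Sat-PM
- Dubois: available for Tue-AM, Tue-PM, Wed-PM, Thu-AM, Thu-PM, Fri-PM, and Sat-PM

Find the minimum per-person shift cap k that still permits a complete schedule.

2

With 7 agents and 14 worker-slots to fill, someone must work at least ⌈14/7⌉ = 2 shifts, so k ≥ 2.
k = 2 works: Mon-PM→Greco+Tanaka, Tue-AM→Larsen, Tue-PM→Tanaka, Wed-AM→Ibarra+Greco, Wed-PM→Wu, Thu-AM→Larsen, Thu-PM→Dubois, Fri-AM→Wu, Fri-PM→Ibarra+Dubois, Sat-AM→Ferraro, Sat-PM→Ferraro.
Loads: Ferraro 2, Wu 2, Larsen 2, Ibarra 2, Greco 2, Tanaka 2, Dubois 2 — all ≤ 2.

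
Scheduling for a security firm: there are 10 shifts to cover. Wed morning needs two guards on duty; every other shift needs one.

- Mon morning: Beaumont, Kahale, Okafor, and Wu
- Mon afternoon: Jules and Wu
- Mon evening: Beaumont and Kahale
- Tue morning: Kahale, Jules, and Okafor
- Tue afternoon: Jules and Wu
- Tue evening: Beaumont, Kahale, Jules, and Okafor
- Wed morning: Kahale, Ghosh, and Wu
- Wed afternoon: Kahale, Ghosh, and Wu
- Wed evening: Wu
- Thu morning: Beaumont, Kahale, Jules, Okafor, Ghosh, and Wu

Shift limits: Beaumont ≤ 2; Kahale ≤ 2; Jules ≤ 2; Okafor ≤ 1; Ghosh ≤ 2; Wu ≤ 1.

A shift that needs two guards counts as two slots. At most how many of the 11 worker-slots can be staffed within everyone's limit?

Total capacity across all guards is 2+2+2+1+2+1 = 10, and 11 slots are needed, so at most 10 can be filled.
An assignment achieving 10: Mon morning→Beaumont, Mon afternoon→Jules, Mon evening→Beaumont, Tue morning→Kahale, Tue afternoon→Jules, Tue evening→Okafor, Wed morning→Kahale+Ghosh, Wed afternoon→Ghosh, Wed evening→Wu.
Loads: Beaumont 2/2, Kahale 2/2, Jules 2/2, Okafor 1/1, Ghosh 2/2, Wu 1/1.

10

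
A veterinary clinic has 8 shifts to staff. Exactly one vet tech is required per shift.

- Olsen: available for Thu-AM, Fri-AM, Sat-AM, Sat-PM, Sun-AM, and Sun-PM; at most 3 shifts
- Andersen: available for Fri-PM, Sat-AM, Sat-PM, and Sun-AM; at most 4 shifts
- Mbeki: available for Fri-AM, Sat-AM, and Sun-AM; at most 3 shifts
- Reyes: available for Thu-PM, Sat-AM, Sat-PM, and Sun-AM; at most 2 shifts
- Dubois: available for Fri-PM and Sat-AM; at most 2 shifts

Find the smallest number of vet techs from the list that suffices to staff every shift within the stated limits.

8 slots to fill and no one can take more than 4, so at least ⌈8/4⌉ = 2 vet techs are needed.
Any 2 vet techs together have capacity at most 4+3 = 7 < 8 slots, so 2 can never suffice.
Olsen, Andersen, and Reyes alone can cover everything: Thu-AM→Olsen, Thu-PM→Reyes, Fri-AM→Olsen, Fri-PM→Andersen, Sat-AM→Andersen, Sat-PM→Andersen, Sun-AM→Andersen, Sun-PM→Olsen.

3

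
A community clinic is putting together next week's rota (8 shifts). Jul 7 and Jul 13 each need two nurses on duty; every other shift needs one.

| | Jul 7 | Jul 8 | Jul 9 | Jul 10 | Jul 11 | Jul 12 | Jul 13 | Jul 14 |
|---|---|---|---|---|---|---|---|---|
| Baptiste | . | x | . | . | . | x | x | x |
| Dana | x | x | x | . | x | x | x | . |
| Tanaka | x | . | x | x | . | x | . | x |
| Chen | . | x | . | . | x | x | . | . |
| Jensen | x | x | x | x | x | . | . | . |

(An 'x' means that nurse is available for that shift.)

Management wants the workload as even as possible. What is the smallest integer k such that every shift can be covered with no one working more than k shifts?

2

With 5 nurses and 10 worker-slots to fill, someone must work at least ⌈10/5⌉ = 2 shifts, so k ≥ 2.
k = 2 works: Jul 7→Dana+Tanaka, Jul 8→Jensen, Jul 9→Jensen, Jul 10→Tanaka, Jul 11→Chen, Jul 12→Chen, Jul 13→Baptiste+Dana, Jul 14→Baptiste.
Loads: Baptiste 2, Dana 2, Tanaka 2, Chen 2, Jensen 2 — all ≤ 2.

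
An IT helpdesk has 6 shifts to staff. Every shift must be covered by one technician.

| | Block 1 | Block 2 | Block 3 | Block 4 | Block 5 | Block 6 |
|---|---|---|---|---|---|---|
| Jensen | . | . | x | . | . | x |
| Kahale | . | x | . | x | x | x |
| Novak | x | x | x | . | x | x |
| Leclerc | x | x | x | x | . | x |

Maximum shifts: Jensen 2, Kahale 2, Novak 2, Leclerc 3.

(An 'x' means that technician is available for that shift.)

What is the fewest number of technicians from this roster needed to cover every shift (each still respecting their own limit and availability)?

6 slots to fill and no one can take more than 3, so at least ⌈6/3⌉ = 2 technicians are needed.
Any 2 technicians together have capacity at most 3+2 = 5 < 6 slots, so 2 can never suffice.
Jensen, Kahale, and Novak alone can cover everything: Block 1→Novak, Block 2→Kahale, Block 3→Jensen, Block 4→Kahale, Block 5→Novak, Block 6→Jensen.

3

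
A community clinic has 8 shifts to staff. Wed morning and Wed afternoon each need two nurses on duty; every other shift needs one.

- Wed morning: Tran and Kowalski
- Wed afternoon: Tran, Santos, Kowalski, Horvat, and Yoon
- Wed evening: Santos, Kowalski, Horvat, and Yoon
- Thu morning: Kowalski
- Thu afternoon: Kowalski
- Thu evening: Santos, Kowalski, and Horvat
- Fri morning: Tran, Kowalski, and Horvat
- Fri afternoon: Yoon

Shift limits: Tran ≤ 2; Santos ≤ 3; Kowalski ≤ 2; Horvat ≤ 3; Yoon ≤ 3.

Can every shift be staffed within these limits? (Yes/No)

No

Total capacity is 13 and 10 slots are needed, so capacity alone doesn't rule it out.
Shifts {Wed morning, Thu morning, Thu afternoon} need 4 worker-slots in total, but the nurses available for any of those shifts (Tran and Kowalski) can supply at most 3 among them. So no valid schedule exists.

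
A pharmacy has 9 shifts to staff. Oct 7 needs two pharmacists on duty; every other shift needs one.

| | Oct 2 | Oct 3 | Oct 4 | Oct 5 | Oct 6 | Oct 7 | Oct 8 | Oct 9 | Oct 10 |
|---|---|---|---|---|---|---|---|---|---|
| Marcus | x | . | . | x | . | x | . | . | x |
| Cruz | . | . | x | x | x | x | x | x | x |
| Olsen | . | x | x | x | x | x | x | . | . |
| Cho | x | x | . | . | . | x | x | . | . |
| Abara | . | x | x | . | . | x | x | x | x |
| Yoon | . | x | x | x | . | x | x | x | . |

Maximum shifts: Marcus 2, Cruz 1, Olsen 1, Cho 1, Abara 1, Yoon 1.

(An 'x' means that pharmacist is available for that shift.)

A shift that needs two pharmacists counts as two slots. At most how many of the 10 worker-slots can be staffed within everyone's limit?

7

Total capacity across all pharmacists is 2+1+1+1+1+1 = 7, and 10 slots are needed, so at most 7 can be filled.
An assignment achieving 7: Oct 2→Marcus, Oct 3→Olsen, Oct 4→Yoon, Oct 6→Cruz, Oct 8→Cho, Oct 9→Abara, Oct 10→Marcus.
Loads: Marcus 2/2, Cruz 1/1, Olsen 1/1, Cho 1/1, Abara 1/1, Yoon 1/1.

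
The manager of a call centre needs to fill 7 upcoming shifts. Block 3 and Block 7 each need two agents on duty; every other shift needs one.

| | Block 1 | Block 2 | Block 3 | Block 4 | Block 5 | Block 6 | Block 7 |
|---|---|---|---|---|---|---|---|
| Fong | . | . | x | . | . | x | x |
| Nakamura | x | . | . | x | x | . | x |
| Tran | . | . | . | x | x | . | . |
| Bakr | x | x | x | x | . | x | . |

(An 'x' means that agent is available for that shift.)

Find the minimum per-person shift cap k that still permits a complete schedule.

With 4 agents and 9 worker-slots to fill, someone must work at least ⌈9/4⌉ = 3 shifts, so k ≥ 3.
k = 3 works: Block 1→Nakamura, Block 2→Bakr, Block 3→Fong+Bakr, Block 4→Tran, Block 5→Nakamura, Block 6→Fong, Block 7→Fong+Nakamura.
Loads: Fong 3, Nakamura 3, Tran 1, Bakr 2 — all ≤ 3.

3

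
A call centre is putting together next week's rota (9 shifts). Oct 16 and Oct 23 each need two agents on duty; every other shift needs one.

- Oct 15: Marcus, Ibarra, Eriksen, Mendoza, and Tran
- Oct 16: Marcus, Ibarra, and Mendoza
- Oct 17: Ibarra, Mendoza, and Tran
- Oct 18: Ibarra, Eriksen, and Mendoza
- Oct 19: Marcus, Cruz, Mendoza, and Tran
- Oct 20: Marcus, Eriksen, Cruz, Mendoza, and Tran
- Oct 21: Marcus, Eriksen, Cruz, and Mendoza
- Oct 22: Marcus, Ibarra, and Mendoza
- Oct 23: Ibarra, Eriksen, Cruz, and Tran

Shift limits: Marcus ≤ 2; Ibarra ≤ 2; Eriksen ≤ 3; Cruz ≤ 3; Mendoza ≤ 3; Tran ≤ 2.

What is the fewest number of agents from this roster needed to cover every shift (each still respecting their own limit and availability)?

11 slots to fill and no one can take more than 3, so at least ⌈11/3⌉ = 4 agents are needed.
Marcus, Eriksen, Cruz, and Mendoza alone can cover everything: Oct 15→Eriksen, Oct 16→Marcus+Mendoza, Oct 17→Mendoza, Oct 18→Eriksen, Oct 19→Cruz, Oct 20→Cruz, Oct 21→Mendoza, Oct 22→Marcus, Oct 23→Eriksen+Cruz.

4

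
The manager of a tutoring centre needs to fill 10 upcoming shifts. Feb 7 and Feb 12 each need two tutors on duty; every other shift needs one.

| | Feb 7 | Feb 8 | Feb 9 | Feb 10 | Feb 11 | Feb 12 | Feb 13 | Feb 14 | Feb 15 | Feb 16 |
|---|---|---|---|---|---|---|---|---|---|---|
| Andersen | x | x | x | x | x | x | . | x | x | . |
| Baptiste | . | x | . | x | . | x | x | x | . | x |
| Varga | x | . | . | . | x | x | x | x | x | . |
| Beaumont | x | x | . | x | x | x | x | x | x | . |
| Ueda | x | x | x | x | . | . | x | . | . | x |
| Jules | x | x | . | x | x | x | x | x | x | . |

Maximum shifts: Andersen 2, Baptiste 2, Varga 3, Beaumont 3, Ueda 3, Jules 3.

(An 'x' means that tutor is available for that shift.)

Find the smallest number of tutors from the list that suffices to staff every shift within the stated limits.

4

12 slots to fill and no one can take more than 3, so at least ⌈12/3⌉ = 4 tutors are needed.
Varga, Beaumont, Ueda, and Jules alone can cover everything: Feb 7→Ueda+Jules, Feb 8→Beaumont, Feb 9→Ueda, Feb 10→Beaumont, Feb 11→Varga, Feb 12→Varga+Beaumont, Feb 13→Jules, Feb 14→Varga, Feb 15→Jules, Feb 16→Ueda.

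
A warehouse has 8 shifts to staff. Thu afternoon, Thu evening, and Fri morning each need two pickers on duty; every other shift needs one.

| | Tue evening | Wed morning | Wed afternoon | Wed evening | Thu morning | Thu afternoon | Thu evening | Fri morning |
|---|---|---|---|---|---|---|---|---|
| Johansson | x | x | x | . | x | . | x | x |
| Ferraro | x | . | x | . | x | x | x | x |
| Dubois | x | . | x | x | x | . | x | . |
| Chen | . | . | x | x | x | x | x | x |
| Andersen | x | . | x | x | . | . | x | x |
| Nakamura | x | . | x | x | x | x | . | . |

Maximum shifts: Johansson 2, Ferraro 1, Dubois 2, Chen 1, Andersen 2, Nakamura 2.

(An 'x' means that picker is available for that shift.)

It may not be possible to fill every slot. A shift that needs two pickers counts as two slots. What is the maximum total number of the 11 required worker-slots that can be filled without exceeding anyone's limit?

Total capacity across all pickers is 2+1+2+1+2+2 = 10, and 11 slots are needed, so at most 10 can be filled.
An assignment achieving 10: Tue evening→Dubois, Wed morning→Johansson, Wed afternoon→Nakamura, Wed evening→Dubois, Thu morning→Nakamura, Thu afternoon→Ferraro+Chen, Thu evening→Andersen, Fri morning→Johansson+Andersen.
Loads: Johansson 2/2, Ferraro 1/1, Dubois 2/2, Chen 1/1, Andersen 2/2, Nakamura 2/2.

10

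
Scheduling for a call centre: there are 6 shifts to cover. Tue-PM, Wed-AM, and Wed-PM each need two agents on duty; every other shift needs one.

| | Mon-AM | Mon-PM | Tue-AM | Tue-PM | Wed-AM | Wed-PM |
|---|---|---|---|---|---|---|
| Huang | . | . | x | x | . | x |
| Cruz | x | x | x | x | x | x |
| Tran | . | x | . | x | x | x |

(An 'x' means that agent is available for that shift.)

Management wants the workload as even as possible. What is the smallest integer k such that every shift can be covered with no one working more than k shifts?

3

With 3 agents and 9 worker-slots to fill, someone must work at least ⌈9/3⌉ = 3 shifts, so k ≥ 3.
k = 3 works: Mon-AM→Cruz, Mon-PM→Cruz, Tue-AM→Huang, Tue-PM→Huang+Tran, Wed-AM→Cruz+Tran, Wed-PM→Huang+Tran.
Loads: Huang 3, Cruz 3, Tran 3 — all ≤ 3.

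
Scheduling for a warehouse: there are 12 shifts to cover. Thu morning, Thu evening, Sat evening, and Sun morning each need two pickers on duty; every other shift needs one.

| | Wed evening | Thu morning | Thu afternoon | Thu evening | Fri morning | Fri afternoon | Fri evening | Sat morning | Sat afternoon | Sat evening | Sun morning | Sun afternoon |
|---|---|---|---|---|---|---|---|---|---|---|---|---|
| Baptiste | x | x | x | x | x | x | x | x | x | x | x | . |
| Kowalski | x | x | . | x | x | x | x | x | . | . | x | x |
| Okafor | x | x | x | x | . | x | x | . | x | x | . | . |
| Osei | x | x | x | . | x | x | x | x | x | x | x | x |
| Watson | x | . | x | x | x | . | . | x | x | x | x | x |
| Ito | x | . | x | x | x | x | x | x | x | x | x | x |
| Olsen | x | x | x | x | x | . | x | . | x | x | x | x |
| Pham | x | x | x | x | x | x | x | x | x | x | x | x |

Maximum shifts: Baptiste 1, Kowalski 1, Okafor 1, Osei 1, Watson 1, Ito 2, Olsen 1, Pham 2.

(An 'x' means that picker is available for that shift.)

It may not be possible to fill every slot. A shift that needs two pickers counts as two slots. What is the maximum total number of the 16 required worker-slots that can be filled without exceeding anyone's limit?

10

Total capacity across all pickers is 1+1+1+1+1+2+1+2 = 10, and 16 slots are needed, so at most 10 can be filled.
An assignment achieving 10: Thu morning→Baptiste+Kowalski, Thu afternoon→Ito, Thu evening→Ito+Olsen, Fri morning→Pham, Fri afternoon→Okafor, Fri evening→Pham, Sat morning→Osei, Sun afternoon→Watson.
Loads: Baptiste 1/1, Kowalski 1/1, Okafor 1/1, Osei 1/1, Watson 1/1, Ito 2/2, Olsen 1/1, Pham 2/2.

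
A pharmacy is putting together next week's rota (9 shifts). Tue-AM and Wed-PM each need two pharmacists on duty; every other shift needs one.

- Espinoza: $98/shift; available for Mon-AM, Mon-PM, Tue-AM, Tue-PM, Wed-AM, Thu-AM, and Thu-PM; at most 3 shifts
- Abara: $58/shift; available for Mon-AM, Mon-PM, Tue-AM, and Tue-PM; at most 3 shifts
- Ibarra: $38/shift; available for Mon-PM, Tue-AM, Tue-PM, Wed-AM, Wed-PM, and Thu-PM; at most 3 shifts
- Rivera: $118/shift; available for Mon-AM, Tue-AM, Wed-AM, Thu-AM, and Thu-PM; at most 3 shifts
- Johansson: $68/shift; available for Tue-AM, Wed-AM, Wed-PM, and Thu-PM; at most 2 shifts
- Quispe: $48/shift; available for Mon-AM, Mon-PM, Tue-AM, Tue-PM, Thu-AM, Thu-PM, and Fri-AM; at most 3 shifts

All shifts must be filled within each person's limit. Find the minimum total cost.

Wed-PM can only be covered by Ibarra and Johansson, so that assignment is forced.
Fri-AM can only be covered by Quispe, so that assignment is forced.
Picking the cheapest available pharmacist for each shift independently would cost $488, but that ignores the shift limits.
An optimal schedule: Mon-AM→Quispe, Mon-PM→Abara, Tue-AM→Abara+Johansson, Tue-PM→Abara, Wed-AM→Ibarra, Wed-PM→Ibarra+Johansson, Thu-AM→Quispe, Thu-PM→Ibarra, Fri-AM→Quispe.
Total: 48 + 58 + 58 + 68 + 58 + 38 + 38 + 68 + 48 + 38 + 48 = $568.

$568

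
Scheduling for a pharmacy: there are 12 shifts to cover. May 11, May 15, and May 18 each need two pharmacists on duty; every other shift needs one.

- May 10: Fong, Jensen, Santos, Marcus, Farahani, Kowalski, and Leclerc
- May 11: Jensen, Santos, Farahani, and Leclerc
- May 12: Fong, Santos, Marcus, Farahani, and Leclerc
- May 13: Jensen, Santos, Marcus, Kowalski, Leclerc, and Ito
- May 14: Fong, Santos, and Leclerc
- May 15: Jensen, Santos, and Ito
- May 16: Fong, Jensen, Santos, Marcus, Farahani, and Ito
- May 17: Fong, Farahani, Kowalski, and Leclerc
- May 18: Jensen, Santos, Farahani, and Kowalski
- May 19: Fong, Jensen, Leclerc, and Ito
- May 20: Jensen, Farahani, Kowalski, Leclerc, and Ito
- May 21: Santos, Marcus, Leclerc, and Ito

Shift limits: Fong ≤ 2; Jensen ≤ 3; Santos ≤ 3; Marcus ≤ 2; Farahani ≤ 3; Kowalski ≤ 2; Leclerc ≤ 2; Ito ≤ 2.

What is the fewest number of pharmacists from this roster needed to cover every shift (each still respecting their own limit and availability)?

15 slots to fill and no one can take more than 3, so at least ⌈15/3⌉ = 5 pharmacists are needed.
Any 5 pharmacists together have capacity at most 3+3+3+2+2 = 13 < 15 slots, so 5 can never suffice.
Fong, Jensen, Santos, Marcus, Farahani, and Kowalski alone can cover everything: May 10→Kowalski, May 11→Jensen+Santos, May 12→Marcus, May 13→Marcus, May 14→Fong, May 15→Jensen+Santos, May 16→Farahani, May 17→Farahani, May 18→Farahani+Kowalski, May 19→Fong, May 20→Jensen, May 21→Santos.

6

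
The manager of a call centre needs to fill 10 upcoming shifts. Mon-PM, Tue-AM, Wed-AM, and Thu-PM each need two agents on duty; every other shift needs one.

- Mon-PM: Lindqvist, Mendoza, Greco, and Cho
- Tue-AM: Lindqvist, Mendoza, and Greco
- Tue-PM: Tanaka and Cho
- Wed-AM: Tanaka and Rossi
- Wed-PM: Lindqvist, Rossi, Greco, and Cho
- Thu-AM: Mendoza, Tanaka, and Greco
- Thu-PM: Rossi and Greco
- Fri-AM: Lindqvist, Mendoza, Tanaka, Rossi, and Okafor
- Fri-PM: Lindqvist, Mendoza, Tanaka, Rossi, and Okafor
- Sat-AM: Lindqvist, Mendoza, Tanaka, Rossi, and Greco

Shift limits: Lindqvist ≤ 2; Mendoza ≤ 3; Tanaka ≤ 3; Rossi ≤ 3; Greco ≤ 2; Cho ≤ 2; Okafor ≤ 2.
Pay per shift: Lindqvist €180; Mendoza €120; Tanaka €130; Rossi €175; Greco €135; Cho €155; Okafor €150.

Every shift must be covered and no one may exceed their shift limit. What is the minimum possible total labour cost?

€1980

Wed-AM can only be covered by Tanaka and Rossi, so that assignment is forced.
Thu-PM can only be covered by Rossi and Greco, so that assignment is forced.
Picking the cheapest available agent for each shift independently would cost €1870, but that ignores the shift limits.
An optimal schedule: Mon-PM→Mendoza+Cho, Tue-AM→Mendoza+Greco, Tue-PM→Tanaka, Wed-AM→Tanaka+Rossi, Wed-PM→Cho, Thu-AM→Mendoza, Thu-PM→Greco+Rossi, Fri-AM→Okafor, Fri-PM→Okafor, Sat-AM→Tanaka.
Total: 120 + 155 + 120 + 135 + 130 + 130 + 175 + 155 + 120 + 135 + 175 + 150 + 150 + 130 = €1980.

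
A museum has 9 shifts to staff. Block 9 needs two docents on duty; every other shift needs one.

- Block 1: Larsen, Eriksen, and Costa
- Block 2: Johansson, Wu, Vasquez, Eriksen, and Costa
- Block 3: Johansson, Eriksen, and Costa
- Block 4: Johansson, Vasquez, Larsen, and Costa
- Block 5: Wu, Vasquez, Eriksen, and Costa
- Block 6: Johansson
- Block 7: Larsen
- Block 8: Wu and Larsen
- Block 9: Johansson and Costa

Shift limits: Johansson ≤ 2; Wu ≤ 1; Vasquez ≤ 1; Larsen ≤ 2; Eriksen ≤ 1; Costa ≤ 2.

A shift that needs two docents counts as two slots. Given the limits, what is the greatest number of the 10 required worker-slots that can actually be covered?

9

Total capacity across all docents is 2+1+1+2+1+2 = 9, and 10 slots are needed, so at most 9 can be filled.
An assignment achieving 9: Block 1→Larsen, Block 3→Eriksen, Block 4→Vasquez, Block 5→Costa, Block 6→Johansson, Block 7→Larsen, Block 8→Wu, Block 9→Johansson+Costa.
Loads: Johansson 2/2, Wu 1/1, Vasquez 1/1, Larsen 2/2, Eriksen 1/1, Costa 2/2.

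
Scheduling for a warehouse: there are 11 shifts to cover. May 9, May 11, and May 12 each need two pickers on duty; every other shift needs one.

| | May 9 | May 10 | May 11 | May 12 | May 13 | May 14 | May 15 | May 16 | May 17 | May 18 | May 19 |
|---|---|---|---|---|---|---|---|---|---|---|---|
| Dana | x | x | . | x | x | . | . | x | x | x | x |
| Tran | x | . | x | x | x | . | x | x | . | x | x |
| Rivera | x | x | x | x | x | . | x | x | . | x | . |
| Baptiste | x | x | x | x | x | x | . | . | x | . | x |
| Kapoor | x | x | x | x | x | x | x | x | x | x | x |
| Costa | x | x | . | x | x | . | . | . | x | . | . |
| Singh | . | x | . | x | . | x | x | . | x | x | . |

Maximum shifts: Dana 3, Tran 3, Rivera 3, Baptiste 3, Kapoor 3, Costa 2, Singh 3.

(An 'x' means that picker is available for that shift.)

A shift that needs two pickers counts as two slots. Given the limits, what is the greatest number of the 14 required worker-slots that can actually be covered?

14

Total capacity across all pickers is 3+3+3+3+3+2+3 = 20, and 14 slots are needed, so at most 14 can be filled.
An assignment achieving 14: May 9→Rivera+Baptiste, May 10→Rivera, May 11→Tran+Rivera, May 12→Kapoor+Costa, May 13→Baptiste, May 14→Baptiste, May 15→Tran, May 16→Dana, May 17→Dana, May 18→Tran, May 19→Dana.
Loads: Dana 3/3, Tran 3/3, Rivera 3/3, Baptiste 3/3, Kapoor 1/3, Costa 1/2, Singh 0/3.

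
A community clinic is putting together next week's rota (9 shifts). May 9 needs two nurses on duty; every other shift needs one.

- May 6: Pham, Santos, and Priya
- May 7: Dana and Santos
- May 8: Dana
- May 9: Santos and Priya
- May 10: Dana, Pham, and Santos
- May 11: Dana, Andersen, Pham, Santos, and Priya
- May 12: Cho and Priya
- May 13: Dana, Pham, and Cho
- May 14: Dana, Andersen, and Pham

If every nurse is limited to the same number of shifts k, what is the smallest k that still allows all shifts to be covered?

2

With 6 nurses and 10 worker-slots to fill, someone must work at least ⌈10/6⌉ = 2 shifts, so k ≥ 2.
k = 2 works: May 6→Pham, May 7→Dana, May 8→Dana, May 9→Santos+Priya, May 10→Pham, May 11→Andersen, May 12→Cho, May 13→Cho, May 14→Andersen.
Loads: Dana 2, Andersen 2, Pham 2, Cho 2, Santos 1, Priya 1 — all ≤ 2.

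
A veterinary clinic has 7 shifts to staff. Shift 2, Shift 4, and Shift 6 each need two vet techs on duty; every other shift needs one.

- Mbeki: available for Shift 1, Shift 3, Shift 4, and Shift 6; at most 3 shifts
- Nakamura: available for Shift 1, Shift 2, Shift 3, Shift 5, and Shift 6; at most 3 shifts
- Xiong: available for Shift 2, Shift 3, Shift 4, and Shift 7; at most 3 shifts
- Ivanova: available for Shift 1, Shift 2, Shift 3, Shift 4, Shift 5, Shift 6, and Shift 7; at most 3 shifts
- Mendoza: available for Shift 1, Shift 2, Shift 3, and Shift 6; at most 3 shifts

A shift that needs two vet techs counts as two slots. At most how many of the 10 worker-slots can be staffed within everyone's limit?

10

Total capacity across all vet techs is 3+3+3+3+3 = 15, and 10 slots are needed, so at most 10 can be filled.
An assignment achieving 10: Shift 1→Mbeki, Shift 2→Nakamura+Xiong, Shift 3→Ivanova, Shift 4→Mbeki+Xiong, Shift 5→Nakamura, Shift 6→Mbeki+Nakamura, Shift 7→Xiong.
Loads: Mbeki 3/3, Nakamura 3/3, Xiong 3/3, Ivanova 1/3, Mendoza 0/3.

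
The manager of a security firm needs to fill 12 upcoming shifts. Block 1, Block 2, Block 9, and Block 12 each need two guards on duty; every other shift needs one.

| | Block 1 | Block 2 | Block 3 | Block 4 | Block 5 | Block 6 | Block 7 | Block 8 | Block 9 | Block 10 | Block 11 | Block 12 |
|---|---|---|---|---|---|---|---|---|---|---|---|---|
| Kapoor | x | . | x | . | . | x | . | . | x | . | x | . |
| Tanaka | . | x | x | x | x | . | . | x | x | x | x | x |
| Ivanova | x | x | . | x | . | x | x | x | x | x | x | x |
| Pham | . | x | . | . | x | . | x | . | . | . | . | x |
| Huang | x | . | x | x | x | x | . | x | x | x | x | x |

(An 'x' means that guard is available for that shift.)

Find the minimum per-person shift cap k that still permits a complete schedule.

With 5 guards and 16 worker-slots to fill, someone must work at least ⌈16/5⌉ = 4 shifts, so k ≥ 4.
k = 4 works: Block 1→Kapoor+Ivanova, Block 2→Tanaka+Ivanova, Block 3→Kapoor, Block 4→Tanaka, Block 5→Tanaka, Block 6→Kapoor, Block 7→Ivanova, Block 8→Tanaka, Block 9→Kapoor+Huang, Block 10→Ivanova, Block 11→Huang, Block 12→Pham+Huang.
Loads: Kapoor 4, Tanaka 4, Ivanova 4, Pham 1, Huang 3 — all ≤ 4.

4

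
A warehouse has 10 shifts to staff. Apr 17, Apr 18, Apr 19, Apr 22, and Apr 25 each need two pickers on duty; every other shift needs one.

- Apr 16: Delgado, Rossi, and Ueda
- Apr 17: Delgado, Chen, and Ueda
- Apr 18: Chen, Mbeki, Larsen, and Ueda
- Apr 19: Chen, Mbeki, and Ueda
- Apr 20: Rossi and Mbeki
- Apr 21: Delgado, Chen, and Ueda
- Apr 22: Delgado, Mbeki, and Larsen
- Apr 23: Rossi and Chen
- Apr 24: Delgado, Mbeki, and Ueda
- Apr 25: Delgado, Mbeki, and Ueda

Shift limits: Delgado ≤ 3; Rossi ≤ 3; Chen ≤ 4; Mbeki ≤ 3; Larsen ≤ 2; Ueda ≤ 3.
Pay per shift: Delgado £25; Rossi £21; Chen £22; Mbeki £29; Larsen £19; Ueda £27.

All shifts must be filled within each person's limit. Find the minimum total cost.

£345

Picking the cheapest available picker for each shift independently would cost £343, but that ignores the shift limits.
An optimal schedule: Apr 16→Rossi, Apr 17→Chen+Delgado, Apr 18→Larsen+Chen, Apr 19→Chen+Ueda, Apr 20→Rossi, Apr 21→Chen, Apr 22→Larsen+Delgado, Apr 23→Rossi, Apr 24→Ueda, Apr 25→Delgado+Ueda.
Total: 21 + 22 + 25 + 19 + 22 + 22 + 27 + 21 + 22 + 19 + 25 + 21 + 27 + 25 + 27 = £345.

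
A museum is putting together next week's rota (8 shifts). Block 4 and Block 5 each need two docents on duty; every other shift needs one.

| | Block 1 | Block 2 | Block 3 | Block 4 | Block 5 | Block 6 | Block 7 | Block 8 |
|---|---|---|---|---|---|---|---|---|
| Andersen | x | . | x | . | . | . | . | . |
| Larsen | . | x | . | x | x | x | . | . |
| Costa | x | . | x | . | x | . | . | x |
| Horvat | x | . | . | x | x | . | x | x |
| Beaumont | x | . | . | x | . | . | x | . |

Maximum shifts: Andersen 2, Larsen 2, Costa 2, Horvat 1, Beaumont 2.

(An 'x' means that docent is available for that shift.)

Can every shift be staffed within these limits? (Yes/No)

Shifts {Block 2, Block 4, Block 5, Block 6} need 6 worker-slots in total, but the docents available for any of those shifts (Larsen, Costa, Horvat, and Beaumont) can supply at most 5 among them. So no valid schedule exists.

No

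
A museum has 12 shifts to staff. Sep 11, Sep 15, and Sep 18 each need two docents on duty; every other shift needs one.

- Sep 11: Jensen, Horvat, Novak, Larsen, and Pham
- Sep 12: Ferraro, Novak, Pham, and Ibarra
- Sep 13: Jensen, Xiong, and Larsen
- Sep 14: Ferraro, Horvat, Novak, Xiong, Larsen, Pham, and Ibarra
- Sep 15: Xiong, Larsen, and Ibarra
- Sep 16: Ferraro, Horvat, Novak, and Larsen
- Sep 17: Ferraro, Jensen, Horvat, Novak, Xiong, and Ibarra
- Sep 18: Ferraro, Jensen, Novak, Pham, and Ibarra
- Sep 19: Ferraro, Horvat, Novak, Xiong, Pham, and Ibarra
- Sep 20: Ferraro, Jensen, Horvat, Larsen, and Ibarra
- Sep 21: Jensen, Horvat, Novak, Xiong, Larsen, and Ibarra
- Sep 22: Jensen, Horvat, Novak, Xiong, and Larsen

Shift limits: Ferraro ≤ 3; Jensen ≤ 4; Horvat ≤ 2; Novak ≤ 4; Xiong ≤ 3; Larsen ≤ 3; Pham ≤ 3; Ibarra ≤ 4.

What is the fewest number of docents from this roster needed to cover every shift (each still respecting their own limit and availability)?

15 slots to fill and no one can take more than 4, so at least ⌈15/4⌉ = 4 docents are needed.
Jensen, Novak, Xiong, and Ibarra alone can cover everything: Sep 11→Jensen+Novak, Sep 12→Novak, Sep 13→Jensen, Sep 14→Novak, Sep 15→Xiong+Ibarra, Sep 16→Novak, Sep 17→Ibarra, Sep 18→Jensen+Ibarra, Sep 19→Xiong, Sep 20→Jensen, Sep 21→Ibarra, Sep 22→Xiong.

4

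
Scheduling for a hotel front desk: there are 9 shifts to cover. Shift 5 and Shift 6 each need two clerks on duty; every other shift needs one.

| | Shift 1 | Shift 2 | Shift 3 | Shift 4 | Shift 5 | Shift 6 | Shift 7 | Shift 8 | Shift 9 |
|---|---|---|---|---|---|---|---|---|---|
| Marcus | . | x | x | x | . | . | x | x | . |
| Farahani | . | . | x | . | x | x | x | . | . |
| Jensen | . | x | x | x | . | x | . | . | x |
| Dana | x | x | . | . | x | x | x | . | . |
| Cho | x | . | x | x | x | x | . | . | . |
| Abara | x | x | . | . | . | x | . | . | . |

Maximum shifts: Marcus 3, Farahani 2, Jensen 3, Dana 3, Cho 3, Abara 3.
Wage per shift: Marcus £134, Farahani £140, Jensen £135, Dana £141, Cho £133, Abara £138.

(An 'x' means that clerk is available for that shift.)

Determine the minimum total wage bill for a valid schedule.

Shift 8 can only be covered by Marcus, so that assignment is forced.
Shift 9 can only be covered by Jensen, so that assignment is forced.
Picking the cheapest available clerk for each shift independently would cost £1477, but that ignores the shift limits.
An optimal schedule: Shift 1→Cho, Shift 2→Marcus, Shift 3→Jensen, Shift 4→Cho, Shift 5→Cho+Farahani, Shift 6→Jensen+Abara, Shift 7→Marcus, Shift 8→Marcus, Shift 9→Jensen.
Total: 133 + 134 + 135 + 133 + 133 + 140 + 135 + 138 + 134 + 134 + 135 = £1484.

£1484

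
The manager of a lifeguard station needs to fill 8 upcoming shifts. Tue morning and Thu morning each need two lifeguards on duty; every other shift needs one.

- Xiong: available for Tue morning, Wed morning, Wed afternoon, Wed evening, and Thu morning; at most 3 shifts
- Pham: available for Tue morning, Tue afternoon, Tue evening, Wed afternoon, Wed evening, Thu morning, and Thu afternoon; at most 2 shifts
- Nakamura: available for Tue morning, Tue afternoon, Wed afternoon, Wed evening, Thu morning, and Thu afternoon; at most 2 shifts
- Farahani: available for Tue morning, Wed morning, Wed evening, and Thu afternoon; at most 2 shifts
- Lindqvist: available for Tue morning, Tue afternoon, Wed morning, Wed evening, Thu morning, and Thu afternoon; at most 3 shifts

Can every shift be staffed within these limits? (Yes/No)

Yes

Tue evening can only be covered by Pham, so that assignment is forced.
One valid schedule: Tue morning→Farahani+Lindqvist, Tue afternoon→Pham, Tue evening→Pham, Wed morning→Xiong, Wed afternoon→Xiong, Wed evening→Xiong, Thu morning→Nakamura+Lindqvist, Thu afternoon→Nakamura.
Loads: Xiong 3/3, Pham 2/2, Nakamura 2/2, Farahani 1/2, Lindqvist 2/3 — all within limits.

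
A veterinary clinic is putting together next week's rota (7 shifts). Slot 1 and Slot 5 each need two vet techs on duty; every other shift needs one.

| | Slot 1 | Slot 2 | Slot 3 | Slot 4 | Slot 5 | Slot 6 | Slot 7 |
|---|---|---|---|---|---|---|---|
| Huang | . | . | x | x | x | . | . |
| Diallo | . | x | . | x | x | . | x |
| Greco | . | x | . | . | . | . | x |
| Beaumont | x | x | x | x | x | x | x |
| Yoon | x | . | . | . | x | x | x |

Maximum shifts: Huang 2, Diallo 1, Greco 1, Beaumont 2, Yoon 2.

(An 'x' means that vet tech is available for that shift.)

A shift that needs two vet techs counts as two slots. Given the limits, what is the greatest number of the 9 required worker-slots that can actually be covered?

Total capacity across all vet techs is 2+1+1+2+2 = 8, and 9 slots are needed, so at most 8 can be filled.
An assignment achieving 8: Slot 1→Beaumont+Yoon, Slot 2→Diallo, Slot 3→Huang, Slot 4→Huang, Slot 5→Yoon, Slot 6→Beaumont, Slot 7→Greco.
Loads: Huang 2/2, Diallo 1/1, Greco 1/1, Beaumont 2/2, Yoon 2/2.

8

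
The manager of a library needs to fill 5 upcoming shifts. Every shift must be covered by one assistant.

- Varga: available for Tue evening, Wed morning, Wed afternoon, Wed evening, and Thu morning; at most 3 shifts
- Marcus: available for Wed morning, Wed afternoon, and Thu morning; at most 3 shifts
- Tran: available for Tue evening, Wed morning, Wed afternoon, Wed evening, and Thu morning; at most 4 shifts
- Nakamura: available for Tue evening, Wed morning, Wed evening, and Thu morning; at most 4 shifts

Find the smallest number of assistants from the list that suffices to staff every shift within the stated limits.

2

5 slots to fill and no one can take more than 4, so at least ⌈5/4⌉ = 2 assistants are needed.
Varga and Marcus alone can cover everything: Tue evening→Varga, Wed morning→Varga, Wed afternoon→Marcus, Wed evening→Varga, Thu morning→Marcus.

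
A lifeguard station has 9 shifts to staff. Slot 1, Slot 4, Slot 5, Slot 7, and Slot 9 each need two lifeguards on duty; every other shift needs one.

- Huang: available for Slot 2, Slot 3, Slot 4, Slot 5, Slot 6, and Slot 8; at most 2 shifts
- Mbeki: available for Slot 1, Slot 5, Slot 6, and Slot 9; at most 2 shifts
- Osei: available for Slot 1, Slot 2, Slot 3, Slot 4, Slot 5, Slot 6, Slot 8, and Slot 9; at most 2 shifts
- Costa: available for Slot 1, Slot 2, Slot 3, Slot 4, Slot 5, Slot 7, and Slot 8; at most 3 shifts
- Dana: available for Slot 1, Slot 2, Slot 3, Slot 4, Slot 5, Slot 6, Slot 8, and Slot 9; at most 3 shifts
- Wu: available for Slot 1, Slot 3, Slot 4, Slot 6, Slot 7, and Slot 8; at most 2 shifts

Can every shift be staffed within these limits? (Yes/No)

Slot 7 can only be covered by Costa and Wu, so that assignment is forced.
One valid schedule: Slot 1→Costa+Dana, Slot 2→Huang, Slot 3→Huang, Slot 4→Dana+Wu, Slot 5→Costa+Dana, Slot 6→Mbeki, Slot 7→Costa+Wu, Slot 8→Osei, Slot 9→Mbeki+Osei.
Loads: Huang 2/2, Mbeki 2/2, Osei 2/2, Costa 3/3, Dana 3/3, Wu 2/2 — all within limits.

Yes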